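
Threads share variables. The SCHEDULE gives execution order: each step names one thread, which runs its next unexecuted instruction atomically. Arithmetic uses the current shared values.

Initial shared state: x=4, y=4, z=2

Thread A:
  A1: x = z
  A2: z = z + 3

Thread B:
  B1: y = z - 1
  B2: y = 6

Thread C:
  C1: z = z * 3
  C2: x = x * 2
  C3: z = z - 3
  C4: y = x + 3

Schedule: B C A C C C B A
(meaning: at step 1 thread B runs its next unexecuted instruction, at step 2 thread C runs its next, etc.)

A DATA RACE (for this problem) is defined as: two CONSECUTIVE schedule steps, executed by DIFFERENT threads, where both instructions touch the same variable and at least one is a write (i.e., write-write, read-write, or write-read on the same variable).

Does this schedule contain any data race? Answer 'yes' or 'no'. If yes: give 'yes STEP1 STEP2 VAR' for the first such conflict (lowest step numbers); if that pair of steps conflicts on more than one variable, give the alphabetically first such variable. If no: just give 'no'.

Answer: yes 1 2 z

Derivation:
Steps 1,2: B(y = z - 1) vs C(z = z * 3). RACE on z (R-W).
Steps 2,3: C(z = z * 3) vs A(x = z). RACE on z (W-R).
Steps 3,4: A(x = z) vs C(x = x * 2). RACE on x (W-W).
Steps 4,5: same thread (C). No race.
Steps 5,6: same thread (C). No race.
Steps 6,7: C(y = x + 3) vs B(y = 6). RACE on y (W-W).
Steps 7,8: B(r=-,w=y) vs A(r=z,w=z). No conflict.
First conflict at steps 1,2.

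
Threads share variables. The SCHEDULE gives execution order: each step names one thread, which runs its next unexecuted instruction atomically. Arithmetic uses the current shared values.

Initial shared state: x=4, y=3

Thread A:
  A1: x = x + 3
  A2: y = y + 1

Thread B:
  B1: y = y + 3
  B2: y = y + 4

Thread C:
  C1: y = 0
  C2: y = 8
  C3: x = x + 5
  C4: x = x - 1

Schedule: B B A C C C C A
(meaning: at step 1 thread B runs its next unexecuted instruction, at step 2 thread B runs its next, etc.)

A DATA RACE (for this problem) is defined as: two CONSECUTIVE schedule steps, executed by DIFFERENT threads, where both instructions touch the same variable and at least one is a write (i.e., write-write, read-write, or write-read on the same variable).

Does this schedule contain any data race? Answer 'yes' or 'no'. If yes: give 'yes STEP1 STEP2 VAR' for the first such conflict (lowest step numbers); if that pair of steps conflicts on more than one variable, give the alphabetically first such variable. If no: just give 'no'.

Answer: no

Derivation:
Steps 1,2: same thread (B). No race.
Steps 2,3: B(r=y,w=y) vs A(r=x,w=x). No conflict.
Steps 3,4: A(r=x,w=x) vs C(r=-,w=y). No conflict.
Steps 4,5: same thread (C). No race.
Steps 5,6: same thread (C). No race.
Steps 6,7: same thread (C). No race.
Steps 7,8: C(r=x,w=x) vs A(r=y,w=y). No conflict.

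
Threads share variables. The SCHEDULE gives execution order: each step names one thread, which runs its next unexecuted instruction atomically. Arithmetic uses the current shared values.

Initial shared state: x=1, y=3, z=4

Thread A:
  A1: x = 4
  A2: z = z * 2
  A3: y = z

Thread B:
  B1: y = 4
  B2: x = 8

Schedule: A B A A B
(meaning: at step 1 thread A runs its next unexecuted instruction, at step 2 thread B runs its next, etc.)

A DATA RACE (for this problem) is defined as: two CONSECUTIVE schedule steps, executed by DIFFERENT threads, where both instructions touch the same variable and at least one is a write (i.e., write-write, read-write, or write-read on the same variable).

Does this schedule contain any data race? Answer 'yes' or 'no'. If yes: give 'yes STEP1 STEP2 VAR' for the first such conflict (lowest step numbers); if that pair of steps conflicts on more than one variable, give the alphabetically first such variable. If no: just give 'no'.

Answer: no

Derivation:
Steps 1,2: A(r=-,w=x) vs B(r=-,w=y). No conflict.
Steps 2,3: B(r=-,w=y) vs A(r=z,w=z). No conflict.
Steps 3,4: same thread (A). No race.
Steps 4,5: A(r=z,w=y) vs B(r=-,w=x). No conflict.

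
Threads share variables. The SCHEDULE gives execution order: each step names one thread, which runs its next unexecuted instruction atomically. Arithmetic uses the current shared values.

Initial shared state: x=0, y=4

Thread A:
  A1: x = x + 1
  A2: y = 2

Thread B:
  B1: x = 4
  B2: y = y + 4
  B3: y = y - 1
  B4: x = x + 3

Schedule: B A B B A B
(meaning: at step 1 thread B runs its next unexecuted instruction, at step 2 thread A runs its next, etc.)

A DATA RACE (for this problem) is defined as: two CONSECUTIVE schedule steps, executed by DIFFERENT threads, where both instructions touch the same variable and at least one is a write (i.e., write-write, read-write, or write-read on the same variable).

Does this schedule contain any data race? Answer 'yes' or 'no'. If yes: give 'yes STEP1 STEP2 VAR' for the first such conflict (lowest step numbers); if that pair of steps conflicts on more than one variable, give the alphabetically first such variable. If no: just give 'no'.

Steps 1,2: B(x = 4) vs A(x = x + 1). RACE on x (W-W).
Steps 2,3: A(r=x,w=x) vs B(r=y,w=y). No conflict.
Steps 3,4: same thread (B). No race.
Steps 4,5: B(y = y - 1) vs A(y = 2). RACE on y (W-W).
Steps 5,6: A(r=-,w=y) vs B(r=x,w=x). No conflict.
First conflict at steps 1,2.

Answer: yes 1 2 x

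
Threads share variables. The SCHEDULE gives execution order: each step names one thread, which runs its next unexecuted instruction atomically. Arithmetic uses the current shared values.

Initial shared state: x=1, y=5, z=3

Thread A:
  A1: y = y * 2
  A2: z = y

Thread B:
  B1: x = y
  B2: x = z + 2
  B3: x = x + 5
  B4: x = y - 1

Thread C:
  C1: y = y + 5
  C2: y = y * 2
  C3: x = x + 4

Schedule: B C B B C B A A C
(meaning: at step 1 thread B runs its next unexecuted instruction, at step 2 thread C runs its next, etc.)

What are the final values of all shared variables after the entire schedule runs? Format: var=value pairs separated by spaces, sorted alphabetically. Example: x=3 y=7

Step 1: thread B executes B1 (x = y). Shared: x=5 y=5 z=3. PCs: A@0 B@1 C@0
Step 2: thread C executes C1 (y = y + 5). Shared: x=5 y=10 z=3. PCs: A@0 B@1 C@1
Step 3: thread B executes B2 (x = z + 2). Shared: x=5 y=10 z=3. PCs: A@0 B@2 C@1
Step 4: thread B executes B3 (x = x + 5). Shared: x=10 y=10 z=3. PCs: A@0 B@3 C@1
Step 5: thread C executes C2 (y = y * 2). Shared: x=10 y=20 z=3. PCs: A@0 B@3 C@2
Step 6: thread B executes B4 (x = y - 1). Shared: x=19 y=20 z=3. PCs: A@0 B@4 C@2
Step 7: thread A executes A1 (y = y * 2). Shared: x=19 y=40 z=3. PCs: A@1 B@4 C@2
Step 8: thread A executes A2 (z = y). Shared: x=19 y=40 z=40. PCs: A@2 B@4 C@2
Step 9: thread C executes C3 (x = x + 4). Shared: x=23 y=40 z=40. PCs: A@2 B@4 C@3

Answer: x=23 y=40 z=40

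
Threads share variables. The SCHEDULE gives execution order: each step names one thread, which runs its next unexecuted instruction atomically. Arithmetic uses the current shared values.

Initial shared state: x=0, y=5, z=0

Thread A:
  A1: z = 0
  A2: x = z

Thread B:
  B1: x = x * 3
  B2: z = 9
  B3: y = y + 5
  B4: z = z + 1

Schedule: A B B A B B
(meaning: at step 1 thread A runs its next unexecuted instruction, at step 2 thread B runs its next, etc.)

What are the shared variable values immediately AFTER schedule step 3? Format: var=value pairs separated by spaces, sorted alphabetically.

Answer: x=0 y=5 z=9

Derivation:
Step 1: thread A executes A1 (z = 0). Shared: x=0 y=5 z=0. PCs: A@1 B@0
Step 2: thread B executes B1 (x = x * 3). Shared: x=0 y=5 z=0. PCs: A@1 B@1
Step 3: thread B executes B2 (z = 9). Shared: x=0 y=5 z=9. PCs: A@1 B@2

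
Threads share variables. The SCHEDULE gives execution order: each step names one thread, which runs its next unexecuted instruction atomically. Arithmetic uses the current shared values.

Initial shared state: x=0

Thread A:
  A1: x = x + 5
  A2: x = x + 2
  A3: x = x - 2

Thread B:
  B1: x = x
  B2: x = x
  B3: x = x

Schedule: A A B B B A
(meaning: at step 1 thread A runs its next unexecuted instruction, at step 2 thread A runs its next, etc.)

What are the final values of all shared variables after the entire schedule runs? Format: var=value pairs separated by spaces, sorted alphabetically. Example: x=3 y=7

Answer: x=5

Derivation:
Step 1: thread A executes A1 (x = x + 5). Shared: x=5. PCs: A@1 B@0
Step 2: thread A executes A2 (x = x + 2). Shared: x=7. PCs: A@2 B@0
Step 3: thread B executes B1 (x = x). Shared: x=7. PCs: A@2 B@1
Step 4: thread B executes B2 (x = x). Shared: x=7. PCs: A@2 B@2
Step 5: thread B executes B3 (x = x). Shared: x=7. PCs: A@2 B@3
Step 6: thread A executes A3 (x = x - 2). Shared: x=5. PCs: A@3 B@3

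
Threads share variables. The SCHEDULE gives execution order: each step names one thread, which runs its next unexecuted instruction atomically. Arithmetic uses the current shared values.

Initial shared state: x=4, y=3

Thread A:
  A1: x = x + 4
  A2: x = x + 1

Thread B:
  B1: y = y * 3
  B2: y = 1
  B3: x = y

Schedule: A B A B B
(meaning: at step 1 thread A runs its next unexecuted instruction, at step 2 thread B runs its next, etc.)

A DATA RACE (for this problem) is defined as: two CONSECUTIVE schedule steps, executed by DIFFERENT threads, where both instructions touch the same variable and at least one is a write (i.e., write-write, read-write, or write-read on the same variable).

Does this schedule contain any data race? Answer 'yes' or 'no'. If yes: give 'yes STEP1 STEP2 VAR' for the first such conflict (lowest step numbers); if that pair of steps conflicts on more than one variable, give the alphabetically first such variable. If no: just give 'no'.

Steps 1,2: A(r=x,w=x) vs B(r=y,w=y). No conflict.
Steps 2,3: B(r=y,w=y) vs A(r=x,w=x). No conflict.
Steps 3,4: A(r=x,w=x) vs B(r=-,w=y). No conflict.
Steps 4,5: same thread (B). No race.

Answer: no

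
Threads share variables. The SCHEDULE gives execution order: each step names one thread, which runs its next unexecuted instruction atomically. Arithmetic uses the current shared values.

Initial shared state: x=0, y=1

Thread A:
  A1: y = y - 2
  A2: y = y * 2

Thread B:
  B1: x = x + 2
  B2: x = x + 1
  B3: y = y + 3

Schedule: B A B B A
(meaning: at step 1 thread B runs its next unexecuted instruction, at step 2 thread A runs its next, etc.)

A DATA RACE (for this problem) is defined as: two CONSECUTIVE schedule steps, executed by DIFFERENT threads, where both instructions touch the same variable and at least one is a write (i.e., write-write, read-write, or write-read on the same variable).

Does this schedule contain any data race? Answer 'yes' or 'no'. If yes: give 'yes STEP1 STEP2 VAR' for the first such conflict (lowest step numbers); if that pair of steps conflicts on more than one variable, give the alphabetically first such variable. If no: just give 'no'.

Steps 1,2: B(r=x,w=x) vs A(r=y,w=y). No conflict.
Steps 2,3: A(r=y,w=y) vs B(r=x,w=x). No conflict.
Steps 3,4: same thread (B). No race.
Steps 4,5: B(y = y + 3) vs A(y = y * 2). RACE on y (W-W).
First conflict at steps 4,5.

Answer: yes 4 5 y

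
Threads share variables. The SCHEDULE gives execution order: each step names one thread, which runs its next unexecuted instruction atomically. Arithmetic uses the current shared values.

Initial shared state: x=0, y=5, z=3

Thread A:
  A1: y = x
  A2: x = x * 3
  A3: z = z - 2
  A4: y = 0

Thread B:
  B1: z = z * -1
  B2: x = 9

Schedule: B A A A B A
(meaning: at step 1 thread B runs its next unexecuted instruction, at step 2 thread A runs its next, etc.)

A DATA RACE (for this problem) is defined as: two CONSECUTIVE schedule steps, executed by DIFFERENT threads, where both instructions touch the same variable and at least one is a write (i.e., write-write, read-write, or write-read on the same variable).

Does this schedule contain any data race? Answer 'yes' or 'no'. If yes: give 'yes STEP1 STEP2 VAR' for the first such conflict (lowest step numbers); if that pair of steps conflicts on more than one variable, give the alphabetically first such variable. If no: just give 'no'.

Answer: no

Derivation:
Steps 1,2: B(r=z,w=z) vs A(r=x,w=y). No conflict.
Steps 2,3: same thread (A). No race.
Steps 3,4: same thread (A). No race.
Steps 4,5: A(r=z,w=z) vs B(r=-,w=x). No conflict.
Steps 5,6: B(r=-,w=x) vs A(r=-,w=y). No conflict.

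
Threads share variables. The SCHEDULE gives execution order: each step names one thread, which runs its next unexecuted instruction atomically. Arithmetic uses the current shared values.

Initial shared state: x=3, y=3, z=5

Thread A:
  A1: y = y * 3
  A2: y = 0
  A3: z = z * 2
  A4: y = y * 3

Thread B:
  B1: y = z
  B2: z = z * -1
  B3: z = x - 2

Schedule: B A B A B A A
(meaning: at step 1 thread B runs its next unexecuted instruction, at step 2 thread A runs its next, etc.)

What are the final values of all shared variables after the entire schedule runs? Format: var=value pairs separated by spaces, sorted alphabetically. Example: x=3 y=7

Step 1: thread B executes B1 (y = z). Shared: x=3 y=5 z=5. PCs: A@0 B@1
Step 2: thread A executes A1 (y = y * 3). Shared: x=3 y=15 z=5. PCs: A@1 B@1
Step 3: thread B executes B2 (z = z * -1). Shared: x=3 y=15 z=-5. PCs: A@1 B@2
Step 4: thread A executes A2 (y = 0). Shared: x=3 y=0 z=-5. PCs: A@2 B@2
Step 5: thread B executes B3 (z = x - 2). Shared: x=3 y=0 z=1. PCs: A@2 B@3
Step 6: thread A executes A3 (z = z * 2). Shared: x=3 y=0 z=2. PCs: A@3 B@3
Step 7: thread A executes A4 (y = y * 3). Shared: x=3 y=0 z=2. PCs: A@4 B@3

Answer: x=3 y=0 z=2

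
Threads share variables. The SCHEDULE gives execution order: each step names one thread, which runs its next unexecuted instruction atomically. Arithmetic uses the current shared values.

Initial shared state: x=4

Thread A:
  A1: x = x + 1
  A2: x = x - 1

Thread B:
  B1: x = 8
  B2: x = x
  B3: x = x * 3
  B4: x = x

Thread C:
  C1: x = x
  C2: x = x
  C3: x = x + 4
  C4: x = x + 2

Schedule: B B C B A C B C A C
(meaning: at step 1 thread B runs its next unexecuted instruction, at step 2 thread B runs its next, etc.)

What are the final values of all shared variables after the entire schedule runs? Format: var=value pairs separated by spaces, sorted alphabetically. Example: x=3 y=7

Step 1: thread B executes B1 (x = 8). Shared: x=8. PCs: A@0 B@1 C@0
Step 2: thread B executes B2 (x = x). Shared: x=8. PCs: A@0 B@2 C@0
Step 3: thread C executes C1 (x = x). Shared: x=8. PCs: A@0 B@2 C@1
Step 4: thread B executes B3 (x = x * 3). Shared: x=24. PCs: A@0 B@3 C@1
Step 5: thread A executes A1 (x = x + 1). Shared: x=25. PCs: A@1 B@3 C@1
Step 6: thread C executes C2 (x = x). Shared: x=25. PCs: A@1 B@3 C@2
Step 7: thread B executes B4 (x = x). Shared: x=25. PCs: A@1 B@4 C@2
Step 8: thread C executes C3 (x = x + 4). Shared: x=29. PCs: A@1 B@4 C@3
Step 9: thread A executes A2 (x = x - 1). Shared: x=28. PCs: A@2 B@4 C@3
Step 10: thread C executes C4 (x = x + 2). Shared: x=30. PCs: A@2 B@4 C@4

Answer: x=30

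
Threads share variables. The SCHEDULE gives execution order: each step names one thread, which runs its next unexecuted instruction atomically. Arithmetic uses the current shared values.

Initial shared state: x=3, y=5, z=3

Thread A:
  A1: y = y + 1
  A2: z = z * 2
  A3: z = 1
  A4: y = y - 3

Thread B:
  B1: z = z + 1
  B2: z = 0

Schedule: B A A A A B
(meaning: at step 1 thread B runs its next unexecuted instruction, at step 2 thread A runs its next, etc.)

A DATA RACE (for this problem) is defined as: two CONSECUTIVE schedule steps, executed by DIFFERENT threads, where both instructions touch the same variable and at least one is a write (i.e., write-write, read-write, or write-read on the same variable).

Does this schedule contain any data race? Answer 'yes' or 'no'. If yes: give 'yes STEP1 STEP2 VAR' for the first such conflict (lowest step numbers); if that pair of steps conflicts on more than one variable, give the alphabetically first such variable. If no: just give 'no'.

Steps 1,2: B(r=z,w=z) vs A(r=y,w=y). No conflict.
Steps 2,3: same thread (A). No race.
Steps 3,4: same thread (A). No race.
Steps 4,5: same thread (A). No race.
Steps 5,6: A(r=y,w=y) vs B(r=-,w=z). No conflict.

Answer: no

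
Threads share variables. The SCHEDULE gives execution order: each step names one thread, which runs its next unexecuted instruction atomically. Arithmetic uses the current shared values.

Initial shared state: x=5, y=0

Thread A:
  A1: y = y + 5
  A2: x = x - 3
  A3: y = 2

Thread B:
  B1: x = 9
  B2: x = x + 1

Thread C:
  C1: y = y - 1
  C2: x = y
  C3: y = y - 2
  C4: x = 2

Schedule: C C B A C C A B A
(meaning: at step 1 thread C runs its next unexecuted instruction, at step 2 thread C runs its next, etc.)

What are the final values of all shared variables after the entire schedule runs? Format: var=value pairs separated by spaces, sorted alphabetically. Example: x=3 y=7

Answer: x=0 y=2

Derivation:
Step 1: thread C executes C1 (y = y - 1). Shared: x=5 y=-1. PCs: A@0 B@0 C@1
Step 2: thread C executes C2 (x = y). Shared: x=-1 y=-1. PCs: A@0 B@0 C@2
Step 3: thread B executes B1 (x = 9). Shared: x=9 y=-1. PCs: A@0 B@1 C@2
Step 4: thread A executes A1 (y = y + 5). Shared: x=9 y=4. PCs: A@1 B@1 C@2
Step 5: thread C executes C3 (y = y - 2). Shared: x=9 y=2. PCs: A@1 B@1 C@3
Step 6: thread C executes C4 (x = 2). Shared: x=2 y=2. PCs: A@1 B@1 C@4
Step 7: thread A executes A2 (x = x - 3). Shared: x=-1 y=2. PCs: A@2 B@1 C@4
Step 8: thread B executes B2 (x = x + 1). Shared: x=0 y=2. PCs: A@2 B@2 C@4
Step 9: thread A executes A3 (y = 2). Shared: x=0 y=2. PCs: A@3 B@2 C@4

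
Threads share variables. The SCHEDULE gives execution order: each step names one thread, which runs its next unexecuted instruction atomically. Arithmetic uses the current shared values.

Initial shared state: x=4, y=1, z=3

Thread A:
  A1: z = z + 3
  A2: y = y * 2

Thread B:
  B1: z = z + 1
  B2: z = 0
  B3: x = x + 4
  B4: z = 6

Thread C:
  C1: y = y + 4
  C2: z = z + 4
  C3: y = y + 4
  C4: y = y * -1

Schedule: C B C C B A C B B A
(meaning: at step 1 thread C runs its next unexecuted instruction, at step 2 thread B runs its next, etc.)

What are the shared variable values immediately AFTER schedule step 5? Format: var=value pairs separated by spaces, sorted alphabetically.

Step 1: thread C executes C1 (y = y + 4). Shared: x=4 y=5 z=3. PCs: A@0 B@0 C@1
Step 2: thread B executes B1 (z = z + 1). Shared: x=4 y=5 z=4. PCs: A@0 B@1 C@1
Step 3: thread C executes C2 (z = z + 4). Shared: x=4 y=5 z=8. PCs: A@0 B@1 C@2
Step 4: thread C executes C3 (y = y + 4). Shared: x=4 y=9 z=8. PCs: A@0 B@1 C@3
Step 5: thread B executes B2 (z = 0). Shared: x=4 y=9 z=0. PCs: A@0 B@2 C@3

Answer: x=4 y=9 z=0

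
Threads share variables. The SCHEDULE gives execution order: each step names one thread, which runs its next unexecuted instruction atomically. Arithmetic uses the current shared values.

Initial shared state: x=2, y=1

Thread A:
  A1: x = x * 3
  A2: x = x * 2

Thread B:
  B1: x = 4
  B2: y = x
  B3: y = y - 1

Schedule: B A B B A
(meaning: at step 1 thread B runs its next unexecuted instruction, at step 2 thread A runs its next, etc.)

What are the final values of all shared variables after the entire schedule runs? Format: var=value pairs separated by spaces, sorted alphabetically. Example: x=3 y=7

Answer: x=24 y=11

Derivation:
Step 1: thread B executes B1 (x = 4). Shared: x=4 y=1. PCs: A@0 B@1
Step 2: thread A executes A1 (x = x * 3). Shared: x=12 y=1. PCs: A@1 B@1
Step 3: thread B executes B2 (y = x). Shared: x=12 y=12. PCs: A@1 B@2
Step 4: thread B executes B3 (y = y - 1). Shared: x=12 y=11. PCs: A@1 B@3
Step 5: thread A executes A2 (x = x * 2). Shared: x=24 y=11. PCs: A@2 B@3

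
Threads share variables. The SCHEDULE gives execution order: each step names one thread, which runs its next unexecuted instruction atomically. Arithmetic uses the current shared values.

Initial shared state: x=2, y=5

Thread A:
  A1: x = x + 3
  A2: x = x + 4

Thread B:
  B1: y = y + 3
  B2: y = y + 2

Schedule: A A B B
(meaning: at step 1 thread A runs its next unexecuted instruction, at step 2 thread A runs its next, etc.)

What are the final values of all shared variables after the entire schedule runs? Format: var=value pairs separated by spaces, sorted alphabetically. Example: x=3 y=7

Answer: x=9 y=10

Derivation:
Step 1: thread A executes A1 (x = x + 3). Shared: x=5 y=5. PCs: A@1 B@0
Step 2: thread A executes A2 (x = x + 4). Shared: x=9 y=5. PCs: A@2 B@0
Step 3: thread B executes B1 (y = y + 3). Shared: x=9 y=8. PCs: A@2 B@1
Step 4: thread B executes B2 (y = y + 2). Shared: x=9 y=10. PCs: A@2 B@2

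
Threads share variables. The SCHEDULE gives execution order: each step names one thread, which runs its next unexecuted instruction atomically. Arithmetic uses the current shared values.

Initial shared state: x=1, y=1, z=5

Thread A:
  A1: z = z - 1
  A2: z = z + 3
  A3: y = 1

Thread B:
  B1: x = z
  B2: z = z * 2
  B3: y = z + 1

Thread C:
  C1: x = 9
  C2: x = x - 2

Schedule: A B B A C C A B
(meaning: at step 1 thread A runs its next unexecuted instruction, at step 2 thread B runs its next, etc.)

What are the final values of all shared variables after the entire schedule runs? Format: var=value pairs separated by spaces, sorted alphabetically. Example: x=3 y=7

Step 1: thread A executes A1 (z = z - 1). Shared: x=1 y=1 z=4. PCs: A@1 B@0 C@0
Step 2: thread B executes B1 (x = z). Shared: x=4 y=1 z=4. PCs: A@1 B@1 C@0
Step 3: thread B executes B2 (z = z * 2). Shared: x=4 y=1 z=8. PCs: A@1 B@2 C@0
Step 4: thread A executes A2 (z = z + 3). Shared: x=4 y=1 z=11. PCs: A@2 B@2 C@0
Step 5: thread C executes C1 (x = 9). Shared: x=9 y=1 z=11. PCs: A@2 B@2 C@1
Step 6: thread C executes C2 (x = x - 2). Shared: x=7 y=1 z=11. PCs: A@2 B@2 C@2
Step 7: thread A executes A3 (y = 1). Shared: x=7 y=1 z=11. PCs: A@3 B@2 C@2
Step 8: thread B executes B3 (y = z + 1). Shared: x=7 y=12 z=11. PCs: A@3 B@3 C@2

Answer: x=7 y=12 z=11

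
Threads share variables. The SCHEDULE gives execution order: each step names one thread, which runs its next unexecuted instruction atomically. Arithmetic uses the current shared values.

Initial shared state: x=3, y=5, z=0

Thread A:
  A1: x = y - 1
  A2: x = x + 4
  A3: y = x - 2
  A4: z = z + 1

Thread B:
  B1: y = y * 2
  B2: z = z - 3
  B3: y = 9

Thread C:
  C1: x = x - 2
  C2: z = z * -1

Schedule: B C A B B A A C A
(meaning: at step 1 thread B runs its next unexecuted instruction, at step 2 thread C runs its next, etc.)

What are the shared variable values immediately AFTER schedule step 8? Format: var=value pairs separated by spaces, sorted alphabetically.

Step 1: thread B executes B1 (y = y * 2). Shared: x=3 y=10 z=0. PCs: A@0 B@1 C@0
Step 2: thread C executes C1 (x = x - 2). Shared: x=1 y=10 z=0. PCs: A@0 B@1 C@1
Step 3: thread A executes A1 (x = y - 1). Shared: x=9 y=10 z=0. PCs: A@1 B@1 C@1
Step 4: thread B executes B2 (z = z - 3). Shared: x=9 y=10 z=-3. PCs: A@1 B@2 C@1
Step 5: thread B executes B3 (y = 9). Shared: x=9 y=9 z=-3. PCs: A@1 B@3 C@1
Step 6: thread A executes A2 (x = x + 4). Shared: x=13 y=9 z=-3. PCs: A@2 B@3 C@1
Step 7: thread A executes A3 (y = x - 2). Shared: x=13 y=11 z=-3. PCs: A@3 B@3 C@1
Step 8: thread C executes C2 (z = z * -1). Shared: x=13 y=11 z=3. PCs: A@3 B@3 C@2

Answer: x=13 y=11 z=3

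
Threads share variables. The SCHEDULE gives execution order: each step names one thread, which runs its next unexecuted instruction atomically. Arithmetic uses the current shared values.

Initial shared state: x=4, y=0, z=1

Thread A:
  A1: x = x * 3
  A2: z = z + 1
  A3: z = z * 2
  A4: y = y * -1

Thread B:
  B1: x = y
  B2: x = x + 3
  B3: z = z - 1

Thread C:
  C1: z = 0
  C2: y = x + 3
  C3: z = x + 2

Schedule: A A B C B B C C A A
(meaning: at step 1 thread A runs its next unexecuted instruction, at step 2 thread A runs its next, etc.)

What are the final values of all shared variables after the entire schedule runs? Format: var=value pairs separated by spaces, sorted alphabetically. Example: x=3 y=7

Step 1: thread A executes A1 (x = x * 3). Shared: x=12 y=0 z=1. PCs: A@1 B@0 C@0
Step 2: thread A executes A2 (z = z + 1). Shared: x=12 y=0 z=2. PCs: A@2 B@0 C@0
Step 3: thread B executes B1 (x = y). Shared: x=0 y=0 z=2. PCs: A@2 B@1 C@0
Step 4: thread C executes C1 (z = 0). Shared: x=0 y=0 z=0. PCs: A@2 B@1 C@1
Step 5: thread B executes B2 (x = x + 3). Shared: x=3 y=0 z=0. PCs: A@2 B@2 C@1
Step 6: thread B executes B3 (z = z - 1). Shared: x=3 y=0 z=-1. PCs: A@2 B@3 C@1
Step 7: thread C executes C2 (y = x + 3). Shared: x=3 y=6 z=-1. PCs: A@2 B@3 C@2
Step 8: thread C executes C3 (z = x + 2). Shared: x=3 y=6 z=5. PCs: A@2 B@3 C@3
Step 9: thread A executes A3 (z = z * 2). Shared: x=3 y=6 z=10. PCs: A@3 B@3 C@3
Step 10: thread A executes A4 (y = y * -1). Shared: x=3 y=-6 z=10. PCs: A@4 B@3 C@3

Answer: x=3 y=-6 z=10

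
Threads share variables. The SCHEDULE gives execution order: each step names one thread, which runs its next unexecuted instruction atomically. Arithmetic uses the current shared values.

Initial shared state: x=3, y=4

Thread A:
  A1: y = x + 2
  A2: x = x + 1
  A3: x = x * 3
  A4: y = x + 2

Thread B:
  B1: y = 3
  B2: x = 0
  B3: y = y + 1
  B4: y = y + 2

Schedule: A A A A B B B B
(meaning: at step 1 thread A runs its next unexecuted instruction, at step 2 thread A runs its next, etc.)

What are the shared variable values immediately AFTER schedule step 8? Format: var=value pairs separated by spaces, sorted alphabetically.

Step 1: thread A executes A1 (y = x + 2). Shared: x=3 y=5. PCs: A@1 B@0
Step 2: thread A executes A2 (x = x + 1). Shared: x=4 y=5. PCs: A@2 B@0
Step 3: thread A executes A3 (x = x * 3). Shared: x=12 y=5. PCs: A@3 B@0
Step 4: thread A executes A4 (y = x + 2). Shared: x=12 y=14. PCs: A@4 B@0
Step 5: thread B executes B1 (y = 3). Shared: x=12 y=3. PCs: A@4 B@1
Step 6: thread B executes B2 (x = 0). Shared: x=0 y=3. PCs: A@4 B@2
Step 7: thread B executes B3 (y = y + 1). Shared: x=0 y=4. PCs: A@4 B@3
Step 8: thread B executes B4 (y = y + 2). Shared: x=0 y=6. PCs: A@4 B@4

Answer: x=0 y=6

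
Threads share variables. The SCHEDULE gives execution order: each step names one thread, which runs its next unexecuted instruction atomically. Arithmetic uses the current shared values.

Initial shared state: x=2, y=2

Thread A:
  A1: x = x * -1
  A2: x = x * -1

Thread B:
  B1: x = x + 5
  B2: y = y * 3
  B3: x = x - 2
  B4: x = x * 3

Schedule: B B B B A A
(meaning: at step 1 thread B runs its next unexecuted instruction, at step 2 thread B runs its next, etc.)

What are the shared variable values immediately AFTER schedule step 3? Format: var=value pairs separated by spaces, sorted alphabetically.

Answer: x=5 y=6

Derivation:
Step 1: thread B executes B1 (x = x + 5). Shared: x=7 y=2. PCs: A@0 B@1
Step 2: thread B executes B2 (y = y * 3). Shared: x=7 y=6. PCs: A@0 B@2
Step 3: thread B executes B3 (x = x - 2). Shared: x=5 y=6. PCs: A@0 B@3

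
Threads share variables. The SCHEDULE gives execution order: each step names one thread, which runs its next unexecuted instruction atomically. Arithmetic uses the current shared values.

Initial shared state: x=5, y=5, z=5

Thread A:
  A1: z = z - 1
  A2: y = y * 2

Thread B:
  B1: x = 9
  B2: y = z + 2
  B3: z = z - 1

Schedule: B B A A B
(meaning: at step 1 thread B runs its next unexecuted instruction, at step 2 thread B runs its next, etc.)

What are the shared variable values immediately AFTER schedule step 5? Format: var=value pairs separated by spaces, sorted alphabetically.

Step 1: thread B executes B1 (x = 9). Shared: x=9 y=5 z=5. PCs: A@0 B@1
Step 2: thread B executes B2 (y = z + 2). Shared: x=9 y=7 z=5. PCs: A@0 B@2
Step 3: thread A executes A1 (z = z - 1). Shared: x=9 y=7 z=4. PCs: A@1 B@2
Step 4: thread A executes A2 (y = y * 2). Shared: x=9 y=14 z=4. PCs: A@2 B@2
Step 5: thread B executes B3 (z = z - 1). Shared: x=9 y=14 z=3. PCs: A@2 B@3

Answer: x=9 y=14 z=3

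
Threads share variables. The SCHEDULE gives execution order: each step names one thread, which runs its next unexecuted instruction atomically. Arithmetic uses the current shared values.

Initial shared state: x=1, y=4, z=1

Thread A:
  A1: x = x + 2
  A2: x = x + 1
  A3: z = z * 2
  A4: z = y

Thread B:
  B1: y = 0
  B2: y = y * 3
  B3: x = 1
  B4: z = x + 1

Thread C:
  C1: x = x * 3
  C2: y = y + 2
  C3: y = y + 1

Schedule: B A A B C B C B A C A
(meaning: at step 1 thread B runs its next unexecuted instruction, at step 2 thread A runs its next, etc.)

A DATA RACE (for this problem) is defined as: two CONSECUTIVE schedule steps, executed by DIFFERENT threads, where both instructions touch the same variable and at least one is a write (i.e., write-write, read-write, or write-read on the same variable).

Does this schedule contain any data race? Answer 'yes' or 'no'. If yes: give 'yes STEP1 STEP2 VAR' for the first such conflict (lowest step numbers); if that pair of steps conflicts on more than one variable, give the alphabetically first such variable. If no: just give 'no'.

Steps 1,2: B(r=-,w=y) vs A(r=x,w=x). No conflict.
Steps 2,3: same thread (A). No race.
Steps 3,4: A(r=x,w=x) vs B(r=y,w=y). No conflict.
Steps 4,5: B(r=y,w=y) vs C(r=x,w=x). No conflict.
Steps 5,6: C(x = x * 3) vs B(x = 1). RACE on x (W-W).
Steps 6,7: B(r=-,w=x) vs C(r=y,w=y). No conflict.
Steps 7,8: C(r=y,w=y) vs B(r=x,w=z). No conflict.
Steps 8,9: B(z = x + 1) vs A(z = z * 2). RACE on z (W-W).
Steps 9,10: A(r=z,w=z) vs C(r=y,w=y). No conflict.
Steps 10,11: C(y = y + 1) vs A(z = y). RACE on y (W-R).
First conflict at steps 5,6.

Answer: yes 5 6 x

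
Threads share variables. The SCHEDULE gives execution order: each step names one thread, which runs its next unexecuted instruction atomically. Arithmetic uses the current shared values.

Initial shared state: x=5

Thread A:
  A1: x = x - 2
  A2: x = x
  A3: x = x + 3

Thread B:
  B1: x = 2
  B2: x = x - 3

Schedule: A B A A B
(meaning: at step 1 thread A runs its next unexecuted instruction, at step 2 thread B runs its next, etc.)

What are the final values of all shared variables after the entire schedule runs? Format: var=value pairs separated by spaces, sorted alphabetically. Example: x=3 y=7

Step 1: thread A executes A1 (x = x - 2). Shared: x=3. PCs: A@1 B@0
Step 2: thread B executes B1 (x = 2). Shared: x=2. PCs: A@1 B@1
Step 3: thread A executes A2 (x = x). Shared: x=2. PCs: A@2 B@1
Step 4: thread A executes A3 (x = x + 3). Shared: x=5. PCs: A@3 B@1
Step 5: thread B executes B2 (x = x - 3). Shared: x=2. PCs: A@3 B@2

Answer: x=2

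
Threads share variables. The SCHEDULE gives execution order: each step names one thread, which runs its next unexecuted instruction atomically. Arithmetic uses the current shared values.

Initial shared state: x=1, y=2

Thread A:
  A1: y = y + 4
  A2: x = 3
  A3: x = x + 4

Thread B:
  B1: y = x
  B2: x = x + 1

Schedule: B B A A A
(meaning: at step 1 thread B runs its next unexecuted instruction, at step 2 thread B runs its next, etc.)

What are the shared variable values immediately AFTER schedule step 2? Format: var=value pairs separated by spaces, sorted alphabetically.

Answer: x=2 y=1

Derivation:
Step 1: thread B executes B1 (y = x). Shared: x=1 y=1. PCs: A@0 B@1
Step 2: thread B executes B2 (x = x + 1). Shared: x=2 y=1. PCs: A@0 B@2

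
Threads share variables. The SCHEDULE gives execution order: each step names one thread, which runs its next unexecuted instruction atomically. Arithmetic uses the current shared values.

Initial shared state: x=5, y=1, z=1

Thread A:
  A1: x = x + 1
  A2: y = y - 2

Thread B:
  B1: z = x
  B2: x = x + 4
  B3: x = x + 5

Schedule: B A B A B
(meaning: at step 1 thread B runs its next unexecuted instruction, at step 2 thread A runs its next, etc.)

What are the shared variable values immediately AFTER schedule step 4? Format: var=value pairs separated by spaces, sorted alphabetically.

Answer: x=10 y=-1 z=5

Derivation:
Step 1: thread B executes B1 (z = x). Shared: x=5 y=1 z=5. PCs: A@0 B@1
Step 2: thread A executes A1 (x = x + 1). Shared: x=6 y=1 z=5. PCs: A@1 B@1
Step 3: thread B executes B2 (x = x + 4). Shared: x=10 y=1 z=5. PCs: A@1 B@2
Step 4: thread A executes A2 (y = y - 2). Shared: x=10 y=-1 z=5. PCs: A@2 B@2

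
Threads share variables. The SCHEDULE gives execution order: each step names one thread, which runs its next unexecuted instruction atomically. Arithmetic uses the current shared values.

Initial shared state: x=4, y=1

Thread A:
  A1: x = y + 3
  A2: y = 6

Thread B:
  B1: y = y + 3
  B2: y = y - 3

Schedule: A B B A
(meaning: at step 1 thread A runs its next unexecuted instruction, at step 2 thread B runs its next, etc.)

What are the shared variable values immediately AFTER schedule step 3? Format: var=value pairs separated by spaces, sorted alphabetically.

Answer: x=4 y=1

Derivation:
Step 1: thread A executes A1 (x = y + 3). Shared: x=4 y=1. PCs: A@1 B@0
Step 2: thread B executes B1 (y = y + 3). Shared: x=4 y=4. PCs: A@1 B@1
Step 3: thread B executes B2 (y = y - 3). Shared: x=4 y=1. PCs: A@1 B@2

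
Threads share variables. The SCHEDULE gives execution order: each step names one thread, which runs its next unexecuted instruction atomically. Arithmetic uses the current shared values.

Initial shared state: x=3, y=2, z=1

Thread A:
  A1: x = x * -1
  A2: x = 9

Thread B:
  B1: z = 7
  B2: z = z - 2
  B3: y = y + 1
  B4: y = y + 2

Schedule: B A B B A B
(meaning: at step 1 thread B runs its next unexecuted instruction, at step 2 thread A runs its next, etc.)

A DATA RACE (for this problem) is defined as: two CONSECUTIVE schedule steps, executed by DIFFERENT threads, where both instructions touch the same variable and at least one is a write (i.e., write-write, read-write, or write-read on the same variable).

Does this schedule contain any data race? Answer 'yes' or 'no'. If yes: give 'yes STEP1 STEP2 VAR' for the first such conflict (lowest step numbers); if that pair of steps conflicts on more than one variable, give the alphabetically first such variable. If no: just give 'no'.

Answer: no

Derivation:
Steps 1,2: B(r=-,w=z) vs A(r=x,w=x). No conflict.
Steps 2,3: A(r=x,w=x) vs B(r=z,w=z). No conflict.
Steps 3,4: same thread (B). No race.
Steps 4,5: B(r=y,w=y) vs A(r=-,w=x). No conflict.
Steps 5,6: A(r=-,w=x) vs B(r=y,w=y). No conflict.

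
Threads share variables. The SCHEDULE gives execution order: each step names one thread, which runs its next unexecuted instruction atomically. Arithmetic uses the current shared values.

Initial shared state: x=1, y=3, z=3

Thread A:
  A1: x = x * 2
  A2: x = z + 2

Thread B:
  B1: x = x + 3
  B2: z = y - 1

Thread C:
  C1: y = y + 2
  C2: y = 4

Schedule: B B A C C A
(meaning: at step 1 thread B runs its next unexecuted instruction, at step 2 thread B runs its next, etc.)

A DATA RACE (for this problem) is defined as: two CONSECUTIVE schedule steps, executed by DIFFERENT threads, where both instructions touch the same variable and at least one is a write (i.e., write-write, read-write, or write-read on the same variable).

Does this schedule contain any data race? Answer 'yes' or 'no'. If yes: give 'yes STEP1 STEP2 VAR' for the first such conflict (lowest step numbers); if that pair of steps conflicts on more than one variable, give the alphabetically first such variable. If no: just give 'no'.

Answer: no

Derivation:
Steps 1,2: same thread (B). No race.
Steps 2,3: B(r=y,w=z) vs A(r=x,w=x). No conflict.
Steps 3,4: A(r=x,w=x) vs C(r=y,w=y). No conflict.
Steps 4,5: same thread (C). No race.
Steps 5,6: C(r=-,w=y) vs A(r=z,w=x). No conflict.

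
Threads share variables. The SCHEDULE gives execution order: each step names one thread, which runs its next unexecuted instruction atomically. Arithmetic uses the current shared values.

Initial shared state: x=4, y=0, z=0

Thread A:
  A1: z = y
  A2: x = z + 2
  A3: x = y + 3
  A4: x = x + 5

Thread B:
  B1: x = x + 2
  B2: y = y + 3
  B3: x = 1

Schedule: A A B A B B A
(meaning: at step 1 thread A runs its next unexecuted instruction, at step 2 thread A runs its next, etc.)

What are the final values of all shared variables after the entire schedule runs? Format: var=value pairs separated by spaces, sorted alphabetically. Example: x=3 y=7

Step 1: thread A executes A1 (z = y). Shared: x=4 y=0 z=0. PCs: A@1 B@0
Step 2: thread A executes A2 (x = z + 2). Shared: x=2 y=0 z=0. PCs: A@2 B@0
Step 3: thread B executes B1 (x = x + 2). Shared: x=4 y=0 z=0. PCs: A@2 B@1
Step 4: thread A executes A3 (x = y + 3). Shared: x=3 y=0 z=0. PCs: A@3 B@1
Step 5: thread B executes B2 (y = y + 3). Shared: x=3 y=3 z=0. PCs: A@3 B@2
Step 6: thread B executes B3 (x = 1). Shared: x=1 y=3 z=0. PCs: A@3 B@3
Step 7: thread A executes A4 (x = x + 5). Shared: x=6 y=3 z=0. PCs: A@4 B@3

Answer: x=6 y=3 z=0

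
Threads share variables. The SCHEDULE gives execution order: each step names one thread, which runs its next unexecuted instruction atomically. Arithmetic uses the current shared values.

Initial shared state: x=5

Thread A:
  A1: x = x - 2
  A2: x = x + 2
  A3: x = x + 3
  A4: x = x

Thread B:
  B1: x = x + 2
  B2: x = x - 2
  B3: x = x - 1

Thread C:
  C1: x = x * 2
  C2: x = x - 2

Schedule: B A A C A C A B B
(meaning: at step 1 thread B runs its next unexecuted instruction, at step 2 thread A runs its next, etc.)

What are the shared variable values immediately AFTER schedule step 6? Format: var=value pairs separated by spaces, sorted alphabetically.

Step 1: thread B executes B1 (x = x + 2). Shared: x=7. PCs: A@0 B@1 C@0
Step 2: thread A executes A1 (x = x - 2). Shared: x=5. PCs: A@1 B@1 C@0
Step 3: thread A executes A2 (x = x + 2). Shared: x=7. PCs: A@2 B@1 C@0
Step 4: thread C executes C1 (x = x * 2). Shared: x=14. PCs: A@2 B@1 C@1
Step 5: thread A executes A3 (x = x + 3). Shared: x=17. PCs: A@3 B@1 C@1
Step 6: thread C executes C2 (x = x - 2). Shared: x=15. PCs: A@3 B@1 C@2

Answer: x=15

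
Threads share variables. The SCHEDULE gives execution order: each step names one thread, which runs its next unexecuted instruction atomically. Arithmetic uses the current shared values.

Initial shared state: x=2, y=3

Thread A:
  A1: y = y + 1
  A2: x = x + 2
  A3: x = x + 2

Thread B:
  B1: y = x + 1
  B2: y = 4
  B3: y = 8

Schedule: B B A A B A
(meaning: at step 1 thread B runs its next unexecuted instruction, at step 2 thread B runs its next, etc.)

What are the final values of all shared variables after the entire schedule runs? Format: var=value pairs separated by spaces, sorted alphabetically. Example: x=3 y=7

Answer: x=6 y=8

Derivation:
Step 1: thread B executes B1 (y = x + 1). Shared: x=2 y=3. PCs: A@0 B@1
Step 2: thread B executes B2 (y = 4). Shared: x=2 y=4. PCs: A@0 B@2
Step 3: thread A executes A1 (y = y + 1). Shared: x=2 y=5. PCs: A@1 B@2
Step 4: thread A executes A2 (x = x + 2). Shared: x=4 y=5. PCs: A@2 B@2
Step 5: thread B executes B3 (y = 8). Shared: x=4 y=8. PCs: A@2 B@3
Step 6: thread A executes A3 (x = x + 2). Shared: x=6 y=8. PCs: A@3 B@3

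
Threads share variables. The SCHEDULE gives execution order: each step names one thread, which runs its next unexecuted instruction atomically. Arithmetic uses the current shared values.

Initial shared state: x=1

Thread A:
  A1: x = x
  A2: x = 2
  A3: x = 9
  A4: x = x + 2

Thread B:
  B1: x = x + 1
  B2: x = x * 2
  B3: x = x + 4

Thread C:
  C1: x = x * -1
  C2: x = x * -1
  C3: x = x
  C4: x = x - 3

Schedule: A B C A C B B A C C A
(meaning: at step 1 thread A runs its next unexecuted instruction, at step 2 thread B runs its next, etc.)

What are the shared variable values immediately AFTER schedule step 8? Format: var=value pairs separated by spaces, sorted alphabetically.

Step 1: thread A executes A1 (x = x). Shared: x=1. PCs: A@1 B@0 C@0
Step 2: thread B executes B1 (x = x + 1). Shared: x=2. PCs: A@1 B@1 C@0
Step 3: thread C executes C1 (x = x * -1). Shared: x=-2. PCs: A@1 B@1 C@1
Step 4: thread A executes A2 (x = 2). Shared: x=2. PCs: A@2 B@1 C@1
Step 5: thread C executes C2 (x = x * -1). Shared: x=-2. PCs: A@2 B@1 C@2
Step 6: thread B executes B2 (x = x * 2). Shared: x=-4. PCs: A@2 B@2 C@2
Step 7: thread B executes B3 (x = x + 4). Shared: x=0. PCs: A@2 B@3 C@2
Step 8: thread A executes A3 (x = 9). Shared: x=9. PCs: A@3 B@3 C@2

Answer: x=9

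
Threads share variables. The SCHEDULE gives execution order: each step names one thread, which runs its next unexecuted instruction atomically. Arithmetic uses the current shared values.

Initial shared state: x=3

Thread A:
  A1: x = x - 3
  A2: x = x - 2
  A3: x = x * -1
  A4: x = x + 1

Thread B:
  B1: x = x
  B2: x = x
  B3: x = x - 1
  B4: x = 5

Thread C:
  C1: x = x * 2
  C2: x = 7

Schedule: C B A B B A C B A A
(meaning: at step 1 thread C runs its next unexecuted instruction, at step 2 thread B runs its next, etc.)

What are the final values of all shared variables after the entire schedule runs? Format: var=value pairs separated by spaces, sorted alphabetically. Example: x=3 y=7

Answer: x=-4

Derivation:
Step 1: thread C executes C1 (x = x * 2). Shared: x=6. PCs: A@0 B@0 C@1
Step 2: thread B executes B1 (x = x). Shared: x=6. PCs: A@0 B@1 C@1
Step 3: thread A executes A1 (x = x - 3). Shared: x=3. PCs: A@1 B@1 C@1
Step 4: thread B executes B2 (x = x). Shared: x=3. PCs: A@1 B@2 C@1
Step 5: thread B executes B3 (x = x - 1). Shared: x=2. PCs: A@1 B@3 C@1
Step 6: thread A executes A2 (x = x - 2). Shared: x=0. PCs: A@2 B@3 C@1
Step 7: thread C executes C2 (x = 7). Shared: x=7. PCs: A@2 B@3 C@2
Step 8: thread B executes B4 (x = 5). Shared: x=5. PCs: A@2 B@4 C@2
Step 9: thread A executes A3 (x = x * -1). Shared: x=-5. PCs: A@3 B@4 C@2
Step 10: thread A executes A4 (x = x + 1). Shared: x=-4. PCs: A@4 B@4 C@2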